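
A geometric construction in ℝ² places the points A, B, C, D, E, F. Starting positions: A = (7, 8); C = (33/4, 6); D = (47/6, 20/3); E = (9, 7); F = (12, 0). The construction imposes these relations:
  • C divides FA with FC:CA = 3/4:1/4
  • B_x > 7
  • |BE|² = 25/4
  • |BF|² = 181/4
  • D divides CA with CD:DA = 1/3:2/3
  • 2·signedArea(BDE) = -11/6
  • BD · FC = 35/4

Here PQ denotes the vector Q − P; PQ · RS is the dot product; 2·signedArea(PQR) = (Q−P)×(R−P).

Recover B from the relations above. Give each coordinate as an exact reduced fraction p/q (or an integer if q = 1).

1. B_x = 15/2  [2·signedArea(BDE) = -11/6 ∩ BD · FC = 35/4]
2. B_y = 5  [2·signedArea(BDE) = -11/6 ∩ BD · FC = 35/4]
   → B = (15/2, 5)

B = (15/2, 5)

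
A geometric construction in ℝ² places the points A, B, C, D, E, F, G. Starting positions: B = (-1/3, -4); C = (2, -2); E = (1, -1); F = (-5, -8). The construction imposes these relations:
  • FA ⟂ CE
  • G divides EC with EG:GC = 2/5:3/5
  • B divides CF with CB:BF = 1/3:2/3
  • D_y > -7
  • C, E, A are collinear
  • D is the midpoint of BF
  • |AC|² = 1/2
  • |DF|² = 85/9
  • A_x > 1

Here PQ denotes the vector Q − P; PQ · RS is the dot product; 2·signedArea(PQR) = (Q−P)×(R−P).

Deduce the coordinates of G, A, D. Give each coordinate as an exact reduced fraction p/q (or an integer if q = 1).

1. G_x = 7/5  [G divides EC with EG:GC = 2/5:3/5]
2. G_y = -7/5  [G divides EC with EG:GC = 2/5:3/5]
   → G = (7/5, -7/5)
3. A_x = 3/2  [C, E, A are collinear ∩ FA ⟂ CE]
4. A_y = -3/2  [C, E, A are collinear ∩ FA ⟂ CE]
   → A = (3/2, -3/2)
5. D_x = -8/3  [D is the midpoint of BF]
6. D_y = -6  [D is the midpoint of BF]
   → D = (-8/3, -6)

A = (3/2, -3/2)
D = (-8/3, -6)
G = (7/5, -7/5)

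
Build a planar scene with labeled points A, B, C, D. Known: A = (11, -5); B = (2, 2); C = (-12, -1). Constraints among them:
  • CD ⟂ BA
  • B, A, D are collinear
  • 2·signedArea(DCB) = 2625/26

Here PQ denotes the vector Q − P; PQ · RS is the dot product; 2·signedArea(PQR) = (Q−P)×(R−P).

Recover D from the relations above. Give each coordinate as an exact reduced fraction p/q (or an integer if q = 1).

1. D_x = -137/26  [B, A, D are collinear ∩ CD ⟂ BA]
2. D_y = 199/26  [B, A, D are collinear ∩ CD ⟂ BA]
   → D = (-137/26, 199/26)

D = (-137/26, 199/26)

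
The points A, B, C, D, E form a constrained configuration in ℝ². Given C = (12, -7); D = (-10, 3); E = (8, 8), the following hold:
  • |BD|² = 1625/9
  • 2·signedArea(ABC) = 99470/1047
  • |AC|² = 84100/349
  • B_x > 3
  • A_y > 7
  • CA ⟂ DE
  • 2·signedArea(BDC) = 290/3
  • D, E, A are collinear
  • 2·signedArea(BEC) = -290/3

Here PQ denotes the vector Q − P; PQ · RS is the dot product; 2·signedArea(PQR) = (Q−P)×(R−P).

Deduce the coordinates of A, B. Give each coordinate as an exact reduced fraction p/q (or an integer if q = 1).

1. A_x = 2738/349  [D, E, A are collinear ∩ CA ⟂ DE]
2. A_y = 2777/349  [D, E, A are collinear ∩ CA ⟂ DE]
   → A = (2738/349, 2777/349)
3. B_x = 10/3  [2·signedArea(BDC) = 290/3 ∩ 2·signedArea(BEC) = -290/3]
4. B_y = 4/3  [2·signedArea(BDC) = 290/3 ∩ 2·signedArea(BEC) = -290/3]
   → B = (10/3, 4/3)

A = (2738/349, 2777/349)
B = (10/3, 4/3)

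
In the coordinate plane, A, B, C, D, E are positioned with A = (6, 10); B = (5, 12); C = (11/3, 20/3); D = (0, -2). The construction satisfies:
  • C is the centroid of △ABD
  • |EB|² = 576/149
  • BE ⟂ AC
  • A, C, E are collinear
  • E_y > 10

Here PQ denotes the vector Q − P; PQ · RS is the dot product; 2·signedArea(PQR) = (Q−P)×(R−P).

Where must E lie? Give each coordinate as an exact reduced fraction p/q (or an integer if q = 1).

E = (985/149, 1620/149)

1. E_x = 985/149  [A, C, E are collinear ∩ BE ⟂ AC]
2. E_y = 1620/149  [A, C, E are collinear ∩ BE ⟂ AC]
   → E = (985/149, 1620/149)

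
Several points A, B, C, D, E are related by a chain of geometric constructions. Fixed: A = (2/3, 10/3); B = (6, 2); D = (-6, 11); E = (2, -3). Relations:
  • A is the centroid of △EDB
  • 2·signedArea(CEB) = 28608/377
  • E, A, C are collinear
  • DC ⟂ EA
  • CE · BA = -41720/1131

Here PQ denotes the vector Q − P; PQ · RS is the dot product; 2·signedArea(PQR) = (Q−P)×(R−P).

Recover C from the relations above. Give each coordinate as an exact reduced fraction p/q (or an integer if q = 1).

1. C_x = -438/377  [E, A, C are collinear ∩ DC ⟂ EA]
2. C_y = 4531/377  [E, A, C are collinear ∩ DC ⟂ EA]
   → C = (-438/377, 4531/377)

C = (-438/377, 4531/377)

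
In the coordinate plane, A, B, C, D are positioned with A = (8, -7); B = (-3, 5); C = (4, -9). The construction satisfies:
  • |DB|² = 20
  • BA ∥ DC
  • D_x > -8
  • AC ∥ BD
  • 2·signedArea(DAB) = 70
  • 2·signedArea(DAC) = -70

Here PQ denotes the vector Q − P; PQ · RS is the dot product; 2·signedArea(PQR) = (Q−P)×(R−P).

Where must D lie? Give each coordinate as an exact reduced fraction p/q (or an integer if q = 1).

1. D_x = -7  [BA ∥ DC ∩ AC ∥ BD]
2. D_y = 3  [BA ∥ DC ∩ AC ∥ BD]
   → D = (-7, 3)

D = (-7, 3)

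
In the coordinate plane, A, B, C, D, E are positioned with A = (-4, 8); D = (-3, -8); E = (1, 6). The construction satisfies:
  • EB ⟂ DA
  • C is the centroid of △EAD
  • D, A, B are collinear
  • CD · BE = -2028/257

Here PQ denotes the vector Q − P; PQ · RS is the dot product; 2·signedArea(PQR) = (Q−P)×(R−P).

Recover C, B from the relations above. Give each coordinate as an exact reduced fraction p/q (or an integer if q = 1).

B = (-991/257, 1464/257)
C = (-2, 2)

1. C_x = -2  [C is the centroid of △EAD]
2. C_y = 2  [C is the centroid of △EAD]
   → C = (-2, 2)
3. B_x = -991/257  [D, A, B are collinear ∩ EB ⟂ DA]
4. B_y = 1464/257  [D, A, B are collinear ∩ EB ⟂ DA]
   → B = (-991/257, 1464/257)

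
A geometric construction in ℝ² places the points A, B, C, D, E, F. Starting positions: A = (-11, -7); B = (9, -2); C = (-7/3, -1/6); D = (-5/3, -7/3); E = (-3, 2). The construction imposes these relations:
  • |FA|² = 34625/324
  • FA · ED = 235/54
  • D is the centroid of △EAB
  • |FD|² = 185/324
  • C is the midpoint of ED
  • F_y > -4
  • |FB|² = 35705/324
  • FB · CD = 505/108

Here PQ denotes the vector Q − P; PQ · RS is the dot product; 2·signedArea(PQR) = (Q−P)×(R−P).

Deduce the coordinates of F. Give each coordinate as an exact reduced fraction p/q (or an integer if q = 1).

1. F_x = -13/9  [line -4/3·x + 13/3·y + 611/54 = 0 ∩ |FD|² = 185/324]
2. F_y = -55/18  [line -4/3·x + 13/3·y + 611/54 = 0 ∩ |FD|² = 185/324]
   → F = (-13/9, -55/18)

F = (-13/9, -55/18)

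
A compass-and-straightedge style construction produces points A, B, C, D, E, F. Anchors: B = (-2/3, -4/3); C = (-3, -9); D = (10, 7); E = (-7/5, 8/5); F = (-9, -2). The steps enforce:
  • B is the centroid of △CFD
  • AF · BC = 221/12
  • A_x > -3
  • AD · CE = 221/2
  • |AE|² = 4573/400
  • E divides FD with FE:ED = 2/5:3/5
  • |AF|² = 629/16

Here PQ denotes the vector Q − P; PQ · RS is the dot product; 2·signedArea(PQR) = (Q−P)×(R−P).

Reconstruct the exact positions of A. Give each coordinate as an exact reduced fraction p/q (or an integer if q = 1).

A = (-11/4, -3/2)

1. A_x = -11/4  [AD · CE = 221/2 ∩ AF · BC = 221/12]
2. A_y = -3/2  [AD · CE = 221/2 ∩ AF · BC = 221/12]
   → A = (-11/4, -3/2)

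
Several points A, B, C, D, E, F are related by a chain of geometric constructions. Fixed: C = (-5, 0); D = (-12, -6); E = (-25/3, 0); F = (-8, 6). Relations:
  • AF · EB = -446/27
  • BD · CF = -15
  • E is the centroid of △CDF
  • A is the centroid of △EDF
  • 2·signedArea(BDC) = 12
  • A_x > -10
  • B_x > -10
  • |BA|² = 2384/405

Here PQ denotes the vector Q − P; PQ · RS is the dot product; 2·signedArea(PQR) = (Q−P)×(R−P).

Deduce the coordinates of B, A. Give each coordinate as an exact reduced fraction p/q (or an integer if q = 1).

1. B_x = -49/5  [2·signedArea(BDC) = 12 ∩ BD · CF = -15]
2. B_y = -12/5  [2·signedArea(BDC) = 12 ∩ BD · CF = -15]
   → B = (-49/5, -12/5)
3. A_x = -85/9  [A is the centroid of △EDF]
4. A_y = 0  [A is the centroid of △EDF]
   → A = (-85/9, 0)

A = (-85/9, 0)
B = (-49/5, -12/5)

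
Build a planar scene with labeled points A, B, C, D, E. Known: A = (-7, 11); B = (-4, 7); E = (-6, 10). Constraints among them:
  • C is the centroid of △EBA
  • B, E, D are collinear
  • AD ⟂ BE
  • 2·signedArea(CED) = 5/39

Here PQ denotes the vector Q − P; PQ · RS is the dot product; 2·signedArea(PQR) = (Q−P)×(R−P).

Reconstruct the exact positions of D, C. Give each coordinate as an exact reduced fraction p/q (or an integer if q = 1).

1. D_x = -88/13  [B, E, D are collinear ∩ AD ⟂ BE]
2. D_y = 145/13  [B, E, D are collinear ∩ AD ⟂ BE]
   → D = (-88/13, 145/13)
3. C_x = -17/3  [C is the centroid of △EBA]
4. C_y = 28/3  [C is the centroid of △EBA]
   → C = (-17/3, 28/3)

C = (-17/3, 28/3)
D = (-88/13, 145/13)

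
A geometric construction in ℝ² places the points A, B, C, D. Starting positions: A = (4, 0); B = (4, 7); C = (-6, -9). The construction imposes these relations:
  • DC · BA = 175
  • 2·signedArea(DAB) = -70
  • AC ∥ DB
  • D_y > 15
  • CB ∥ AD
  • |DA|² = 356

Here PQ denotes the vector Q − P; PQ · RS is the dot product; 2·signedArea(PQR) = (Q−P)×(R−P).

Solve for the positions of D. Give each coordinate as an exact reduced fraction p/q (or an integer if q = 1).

D = (14, 16)

1. D_x = 14  [AC ∥ DB ∩ CB ∥ AD]
2. D_y = 16  [AC ∥ DB ∩ CB ∥ AD]
   → D = (14, 16)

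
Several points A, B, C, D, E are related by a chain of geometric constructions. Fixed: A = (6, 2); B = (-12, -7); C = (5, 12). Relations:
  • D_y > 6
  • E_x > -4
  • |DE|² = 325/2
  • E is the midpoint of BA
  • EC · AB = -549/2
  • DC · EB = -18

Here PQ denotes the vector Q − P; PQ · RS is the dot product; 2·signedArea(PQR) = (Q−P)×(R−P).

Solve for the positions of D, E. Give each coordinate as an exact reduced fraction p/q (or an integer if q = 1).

D = (11/2, 7)
E = (-3, -5/2)

1. E_x = -3  [E is the midpoint of BA]
2. E_y = -5/2  [E is the midpoint of BA]
   → E = (-3, -5/2)
3. D_x = 11/2  [line 9·x + 9/2·y + -81 = 0 ∩ |DE|² = 325/2]
4. D_y = 7  [line 9·x + 9/2·y + -81 = 0 ∩ |DE|² = 325/2]
   → D = (11/2, 7)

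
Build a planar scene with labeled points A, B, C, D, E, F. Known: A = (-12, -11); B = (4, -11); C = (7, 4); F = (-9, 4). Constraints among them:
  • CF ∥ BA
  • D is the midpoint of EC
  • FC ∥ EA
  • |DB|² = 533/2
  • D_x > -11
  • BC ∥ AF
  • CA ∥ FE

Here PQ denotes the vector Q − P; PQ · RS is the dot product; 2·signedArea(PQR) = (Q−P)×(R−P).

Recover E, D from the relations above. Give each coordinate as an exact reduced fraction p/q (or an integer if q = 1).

1. E_x = -28  [FC ∥ EA ∩ CA ∥ FE]
2. E_y = -11  [FC ∥ EA ∩ CA ∥ FE]
   → E = (-28, -11)
3. D_x = -21/2  [D is the midpoint of EC]
4. D_y = -7/2  [D is the midpoint of EC]
   → D = (-21/2, -7/2)

D = (-21/2, -7/2)
E = (-28, -11)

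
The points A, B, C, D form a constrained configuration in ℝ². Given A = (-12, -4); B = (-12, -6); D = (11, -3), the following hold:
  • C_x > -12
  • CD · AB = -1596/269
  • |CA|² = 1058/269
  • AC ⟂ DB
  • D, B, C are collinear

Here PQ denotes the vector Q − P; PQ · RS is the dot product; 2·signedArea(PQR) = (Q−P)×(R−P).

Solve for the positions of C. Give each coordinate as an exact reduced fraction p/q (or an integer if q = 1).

C = (-3159/269, -1605/269)

1. C_x = -3159/269  [D, B, C are collinear ∩ AC ⟂ DB]
2. C_y = -1605/269  [D, B, C are collinear ∩ AC ⟂ DB]
   → C = (-3159/269, -1605/269)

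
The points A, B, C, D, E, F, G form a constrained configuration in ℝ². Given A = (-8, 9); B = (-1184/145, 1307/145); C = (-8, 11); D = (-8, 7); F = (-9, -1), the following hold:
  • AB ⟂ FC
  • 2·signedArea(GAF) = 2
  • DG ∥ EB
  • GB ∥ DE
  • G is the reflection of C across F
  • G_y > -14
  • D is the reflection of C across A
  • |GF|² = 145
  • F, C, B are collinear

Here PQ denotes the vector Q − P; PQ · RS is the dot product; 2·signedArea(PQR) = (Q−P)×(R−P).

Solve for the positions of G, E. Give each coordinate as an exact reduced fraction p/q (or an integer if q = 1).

1. G_x = -10  [G is the reflection of C across F]
2. G_y = -13  [G is the reflection of C across F]
   → G = (-10, -13)
3. E_x = -894/145  [DG ∥ EB ∩ GB ∥ DE]
4. E_y = 4207/145  [DG ∥ EB ∩ GB ∥ DE]
   → E = (-894/145, 4207/145)

E = (-894/145, 4207/145)
G = (-10, -13)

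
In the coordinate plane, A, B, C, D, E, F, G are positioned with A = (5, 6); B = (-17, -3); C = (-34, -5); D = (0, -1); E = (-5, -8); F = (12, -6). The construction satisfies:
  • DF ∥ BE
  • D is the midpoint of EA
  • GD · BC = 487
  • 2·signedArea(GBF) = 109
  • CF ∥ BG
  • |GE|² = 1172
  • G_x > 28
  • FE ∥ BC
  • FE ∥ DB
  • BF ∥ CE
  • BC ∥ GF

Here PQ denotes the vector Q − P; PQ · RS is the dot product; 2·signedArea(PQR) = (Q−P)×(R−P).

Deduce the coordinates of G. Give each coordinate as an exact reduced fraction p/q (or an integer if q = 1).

G = (29, -4)

1. G_x = 29  [BC ∥ GF ∩ CF ∥ BG]
2. G_y = -4  [BC ∥ GF ∩ CF ∥ BG]
   → G = (29, -4)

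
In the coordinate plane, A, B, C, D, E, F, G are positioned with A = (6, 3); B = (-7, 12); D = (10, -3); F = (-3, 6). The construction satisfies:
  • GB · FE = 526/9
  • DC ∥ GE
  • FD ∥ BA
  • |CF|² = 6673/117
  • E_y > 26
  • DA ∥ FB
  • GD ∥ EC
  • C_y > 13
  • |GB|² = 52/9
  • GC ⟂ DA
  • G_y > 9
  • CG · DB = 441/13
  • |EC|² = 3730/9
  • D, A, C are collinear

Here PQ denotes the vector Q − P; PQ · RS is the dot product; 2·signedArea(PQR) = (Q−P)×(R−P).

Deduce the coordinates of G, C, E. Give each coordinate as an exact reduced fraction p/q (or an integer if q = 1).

1. C_x = -32/39  [line -6·x + -4·y + 48 = 0 ∩ |CF|² = 6673/117]
2. C_y = 172/13  [line -6·x + -4·y + 48 = 0 ∩ |CF|² = 6673/117]
   → C = (-32/39, 172/13)
3. G_x = -17/3  [GC ⟂ DA ∩ CG · DB = 441/13]
4. G_y = 10  [GC ⟂ DA ∩ CG · DB = 441/13]
   → G = (-17/3, 10)
5. E_x = -643/39  [GB · FE = 526/9 ∩ GD ∥ EC]
6. E_y = 341/13  [GB · FE = 526/9 ∩ GD ∥ EC]
   → E = (-643/39, 341/13)

C = (-32/39, 172/13)
E = (-643/39, 341/13)
G = (-17/3, 10)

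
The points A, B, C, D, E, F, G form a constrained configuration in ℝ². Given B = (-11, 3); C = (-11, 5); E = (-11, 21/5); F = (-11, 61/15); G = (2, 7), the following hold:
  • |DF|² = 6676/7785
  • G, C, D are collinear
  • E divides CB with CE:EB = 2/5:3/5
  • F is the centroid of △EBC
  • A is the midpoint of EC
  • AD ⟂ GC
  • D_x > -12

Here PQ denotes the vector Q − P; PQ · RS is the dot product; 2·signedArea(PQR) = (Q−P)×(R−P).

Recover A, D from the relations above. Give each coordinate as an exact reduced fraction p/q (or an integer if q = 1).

1. A_x = -11  [A is the midpoint of EC]
2. A_y = 23/5  [A is the midpoint of EC]
   → A = (-11, 23/5)
3. D_x = -9567/865  [G, C, D are collinear ∩ AD ⟂ GC]
4. D_y = 4317/865  [G, C, D are collinear ∩ AD ⟂ GC]
   → D = (-9567/865, 4317/865)

A = (-11, 23/5)
D = (-9567/865, 4317/865)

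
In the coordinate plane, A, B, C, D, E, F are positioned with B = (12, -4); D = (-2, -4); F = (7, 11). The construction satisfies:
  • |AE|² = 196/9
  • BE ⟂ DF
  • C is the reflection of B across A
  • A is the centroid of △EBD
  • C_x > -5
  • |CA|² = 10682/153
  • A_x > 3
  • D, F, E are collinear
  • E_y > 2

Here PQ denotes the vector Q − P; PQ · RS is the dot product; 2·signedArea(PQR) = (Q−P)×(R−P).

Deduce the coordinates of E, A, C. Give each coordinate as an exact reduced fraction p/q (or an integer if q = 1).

A = (199/51, -33/17)
C = (-214/51, 2/17)
E = (29/17, 37/17)

1. E_x = 29/17  [D, F, E are collinear ∩ BE ⟂ DF]
2. E_y = 37/17  [D, F, E are collinear ∩ BE ⟂ DF]
   → E = (29/17, 37/17)
3. A_x = 199/51  [A is the centroid of △EBD]
4. A_y = -33/17  [A is the centroid of △EBD]
   → A = (199/51, -33/17)
5. C_x = -214/51  [C is the reflection of B across A]
6. C_y = 2/17  [C is the reflection of B across A]
   → C = (-214/51, 2/17)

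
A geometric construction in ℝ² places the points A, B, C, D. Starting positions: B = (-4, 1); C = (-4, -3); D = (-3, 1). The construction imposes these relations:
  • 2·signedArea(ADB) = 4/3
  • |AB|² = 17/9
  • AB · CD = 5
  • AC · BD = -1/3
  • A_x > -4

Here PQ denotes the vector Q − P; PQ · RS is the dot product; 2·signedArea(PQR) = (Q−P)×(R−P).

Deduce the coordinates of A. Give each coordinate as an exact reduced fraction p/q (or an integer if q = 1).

A = (-11/3, -1/3)

1. A_x = -11/3  [AB · CD = 5 ∩ AC · BD = -1/3]
2. A_y = -1/3  [AB · CD = 5 ∩ AC · BD = -1/3]
   → A = (-11/3, -1/3)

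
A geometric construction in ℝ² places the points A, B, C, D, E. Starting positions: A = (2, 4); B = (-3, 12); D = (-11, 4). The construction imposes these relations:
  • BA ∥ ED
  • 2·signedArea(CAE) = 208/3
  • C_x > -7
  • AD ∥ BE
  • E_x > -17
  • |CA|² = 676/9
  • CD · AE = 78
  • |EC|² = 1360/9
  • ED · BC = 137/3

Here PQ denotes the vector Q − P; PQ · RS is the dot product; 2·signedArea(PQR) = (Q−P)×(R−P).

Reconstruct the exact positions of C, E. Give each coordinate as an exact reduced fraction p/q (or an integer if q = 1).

C = (-20/3, 4)
E = (-16, 12)

1. E_x = -16  [BA ∥ ED ∩ AD ∥ BE]
2. E_y = 12  [BA ∥ ED ∩ AD ∥ BE]
   → E = (-16, 12)
3. C_x = -20/3  [CD · AE = 78 ∩ 2·signedArea(CAE) = 208/3]
4. C_y = 4  [CD · AE = 78 ∩ 2·signedArea(CAE) = 208/3]
   → C = (-20/3, 4)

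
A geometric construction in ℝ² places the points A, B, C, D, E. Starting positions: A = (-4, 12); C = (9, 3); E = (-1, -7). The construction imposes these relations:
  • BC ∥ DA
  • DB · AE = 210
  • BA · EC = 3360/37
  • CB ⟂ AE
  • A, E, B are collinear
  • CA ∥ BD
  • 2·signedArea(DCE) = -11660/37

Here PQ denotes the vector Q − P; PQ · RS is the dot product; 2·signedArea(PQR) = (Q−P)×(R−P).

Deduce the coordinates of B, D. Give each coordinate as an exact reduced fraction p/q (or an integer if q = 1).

1. B_x = -85/37  [A, E, B are collinear ∩ CB ⟂ AE]
2. B_y = 45/37  [A, E, B are collinear ∩ CB ⟂ AE]
   → B = (-85/37, 45/37)
3. D_x = -566/37  [BC ∥ DA ∩ CA ∥ BD]
4. D_y = 378/37  [BC ∥ DA ∩ CA ∥ BD]
   → D = (-566/37, 378/37)

B = (-85/37, 45/37)
D = (-566/37, 378/37)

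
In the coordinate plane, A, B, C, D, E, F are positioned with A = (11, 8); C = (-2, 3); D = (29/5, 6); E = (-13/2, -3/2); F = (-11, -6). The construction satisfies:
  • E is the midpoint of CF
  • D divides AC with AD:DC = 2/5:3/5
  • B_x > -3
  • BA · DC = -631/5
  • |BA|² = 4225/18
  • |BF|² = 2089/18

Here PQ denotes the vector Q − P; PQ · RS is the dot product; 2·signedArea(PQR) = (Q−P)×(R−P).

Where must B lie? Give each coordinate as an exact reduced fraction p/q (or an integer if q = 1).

1. B_x = -13/6  [line 39/5·x + 3·y + 82/5 = 0 ∩ |BA|² = 4225/18]
2. B_y = 1/6  [line 39/5·x + 3·y + 82/5 = 0 ∩ |BA|² = 4225/18]
   → B = (-13/6, 1/6)

B = (-13/6, 1/6)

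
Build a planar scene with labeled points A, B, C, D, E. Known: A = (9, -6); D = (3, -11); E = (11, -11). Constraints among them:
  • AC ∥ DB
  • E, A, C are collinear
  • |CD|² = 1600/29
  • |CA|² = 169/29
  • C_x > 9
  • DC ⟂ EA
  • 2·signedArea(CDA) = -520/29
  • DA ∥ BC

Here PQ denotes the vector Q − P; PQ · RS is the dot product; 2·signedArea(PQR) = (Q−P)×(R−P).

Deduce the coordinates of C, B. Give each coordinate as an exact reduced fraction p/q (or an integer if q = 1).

1. C_x = 287/29  [E, A, C are collinear ∩ DC ⟂ EA]
2. C_y = -239/29  [E, A, C are collinear ∩ DC ⟂ EA]
   → C = (287/29, -239/29)
3. B_x = 113/29  [DA ∥ BC ∩ AC ∥ DB]
4. B_y = -384/29  [DA ∥ BC ∩ AC ∥ DB]
   → B = (113/29, -384/29)

B = (113/29, -384/29)
C = (287/29, -239/29)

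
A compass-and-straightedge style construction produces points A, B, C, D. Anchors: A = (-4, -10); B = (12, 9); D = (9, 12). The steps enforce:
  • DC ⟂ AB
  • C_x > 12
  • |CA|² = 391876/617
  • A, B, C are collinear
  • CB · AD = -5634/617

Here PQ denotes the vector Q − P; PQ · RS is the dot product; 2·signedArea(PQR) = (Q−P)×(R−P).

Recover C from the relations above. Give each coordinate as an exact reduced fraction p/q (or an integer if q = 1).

C = (7548/617, 5724/617)

1. C_x = 7548/617  [A, B, C are collinear ∩ DC ⟂ AB]
2. C_y = 5724/617  [A, B, C are collinear ∩ DC ⟂ AB]
   → C = (7548/617, 5724/617)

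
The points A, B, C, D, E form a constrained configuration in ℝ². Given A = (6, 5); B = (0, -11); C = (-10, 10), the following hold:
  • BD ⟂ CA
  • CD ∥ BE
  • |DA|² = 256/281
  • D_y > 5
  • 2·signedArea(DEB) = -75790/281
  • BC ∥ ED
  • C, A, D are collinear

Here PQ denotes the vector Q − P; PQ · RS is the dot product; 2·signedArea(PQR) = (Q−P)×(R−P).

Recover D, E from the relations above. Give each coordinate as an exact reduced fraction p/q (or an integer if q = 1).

D = (1430/281, 1485/281)
E = (4240/281, -4416/281)

1. D_x = 1430/281  [C, A, D are collinear ∩ BD ⟂ CA]
2. D_y = 1485/281  [C, A, D are collinear ∩ BD ⟂ CA]
   → D = (1430/281, 1485/281)
3. E_x = 4240/281  [BC ∥ ED ∩ CD ∥ BE]
4. E_y = -4416/281  [BC ∥ ED ∩ CD ∥ BE]
   → E = (4240/281, -4416/281)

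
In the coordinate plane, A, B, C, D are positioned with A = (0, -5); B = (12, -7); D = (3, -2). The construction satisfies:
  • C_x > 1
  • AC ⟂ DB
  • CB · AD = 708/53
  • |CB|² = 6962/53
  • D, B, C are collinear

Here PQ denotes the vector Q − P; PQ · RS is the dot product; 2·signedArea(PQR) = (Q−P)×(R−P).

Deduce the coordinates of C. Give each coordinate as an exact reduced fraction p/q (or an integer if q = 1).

C = (105/53, -76/53)

1. C_x = 105/53  [D, B, C are collinear ∩ AC ⟂ DB]
2. C_y = -76/53  [D, B, C are collinear ∩ AC ⟂ DB]
   → C = (105/53, -76/53)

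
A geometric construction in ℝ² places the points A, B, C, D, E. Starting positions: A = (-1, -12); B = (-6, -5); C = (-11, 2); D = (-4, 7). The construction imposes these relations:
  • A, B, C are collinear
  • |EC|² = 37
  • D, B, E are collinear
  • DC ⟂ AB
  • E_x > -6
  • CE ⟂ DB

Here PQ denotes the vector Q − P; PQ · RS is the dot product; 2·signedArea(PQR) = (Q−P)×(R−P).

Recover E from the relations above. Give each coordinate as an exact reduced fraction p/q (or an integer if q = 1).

E = (-5, 1)

1. E_x = -5  [D, B, E are collinear ∩ CE ⟂ DB]
2. E_y = 1  [D, B, E are collinear ∩ CE ⟂ DB]
   → E = (-5, 1)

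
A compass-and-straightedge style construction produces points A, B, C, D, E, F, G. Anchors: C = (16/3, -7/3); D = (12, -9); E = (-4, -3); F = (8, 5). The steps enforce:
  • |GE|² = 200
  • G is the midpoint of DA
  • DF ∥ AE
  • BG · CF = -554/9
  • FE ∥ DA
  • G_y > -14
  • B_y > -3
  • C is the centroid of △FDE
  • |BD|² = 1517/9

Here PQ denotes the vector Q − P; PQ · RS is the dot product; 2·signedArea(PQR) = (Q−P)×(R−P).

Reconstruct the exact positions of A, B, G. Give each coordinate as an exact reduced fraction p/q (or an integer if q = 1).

1. A_x = 0  [DF ∥ AE ∩ FE ∥ DA]
2. A_y = -17  [DF ∥ AE ∩ FE ∥ DA]
   → A = (0, -17)
3. G_x = 6  [G is the midpoint of DA]
4. G_y = -13  [G is the midpoint of DA]
   → G = (6, -13)
5. B_x = 2/3  [line -8/3·x + -22/3·y + -160/9 = 0 ∩ |BD|² = 1517/9]
6. B_y = -8/3  [line -8/3·x + -22/3·y + -160/9 = 0 ∩ |BD|² = 1517/9]
   → B = (2/3, -8/3)

A = (0, -17)
B = (2/3, -8/3)
G = (6, -13)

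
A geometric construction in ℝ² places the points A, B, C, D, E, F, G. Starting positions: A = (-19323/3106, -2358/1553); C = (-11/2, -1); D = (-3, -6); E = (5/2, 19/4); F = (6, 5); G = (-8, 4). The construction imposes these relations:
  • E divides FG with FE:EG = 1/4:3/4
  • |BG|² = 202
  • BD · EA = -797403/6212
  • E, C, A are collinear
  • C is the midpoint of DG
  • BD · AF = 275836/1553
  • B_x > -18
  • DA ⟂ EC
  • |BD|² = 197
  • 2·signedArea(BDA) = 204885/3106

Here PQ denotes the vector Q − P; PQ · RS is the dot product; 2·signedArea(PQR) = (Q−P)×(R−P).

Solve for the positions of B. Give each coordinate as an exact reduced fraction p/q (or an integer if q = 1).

B = (-17, -7)

1. B_x = -17  [BD · EA = -797403/6212 ∩ BD · AF = 275836/1553]
2. B_y = -7  [BD · EA = -797403/6212 ∩ BD · AF = 275836/1553]
   → B = (-17, -7)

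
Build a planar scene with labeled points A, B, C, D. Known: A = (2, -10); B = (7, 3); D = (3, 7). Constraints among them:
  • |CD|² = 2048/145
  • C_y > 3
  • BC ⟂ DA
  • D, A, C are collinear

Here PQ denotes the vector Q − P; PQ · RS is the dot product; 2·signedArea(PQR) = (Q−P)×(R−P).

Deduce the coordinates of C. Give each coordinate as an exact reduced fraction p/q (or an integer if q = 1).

C = (403/145, 471/145)

1. C_x = 403/145  [D, A, C are collinear ∩ BC ⟂ DA]
2. C_y = 471/145  [D, A, C are collinear ∩ BC ⟂ DA]
   → C = (403/145, 471/145)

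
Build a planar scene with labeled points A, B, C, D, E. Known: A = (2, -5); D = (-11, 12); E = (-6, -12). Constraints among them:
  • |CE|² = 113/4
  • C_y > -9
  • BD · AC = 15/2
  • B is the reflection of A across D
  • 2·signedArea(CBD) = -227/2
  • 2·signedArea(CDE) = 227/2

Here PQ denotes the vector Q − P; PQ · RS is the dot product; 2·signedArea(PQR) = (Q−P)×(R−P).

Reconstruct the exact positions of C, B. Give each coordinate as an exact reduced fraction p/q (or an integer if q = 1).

B = (-24, 29)
C = (-2, -17/2)

1. C_x = -2  [line 24·x + 5·y + 181/2 = 0 ∩ |CE|² = 113/4]
2. C_y = -17/2  [line 24·x + 5·y + 181/2 = 0 ∩ |CE|² = 113/4]
   → C = (-2, -17/2)
3. B_x = -24  [2·signedArea(CBD) = -227/2 ∩ B is the reflection of A across D]
4. B_y = 29  [2·signedArea(CBD) = -227/2 ∩ B is the reflection of A across D]
   → B = (-24, 29)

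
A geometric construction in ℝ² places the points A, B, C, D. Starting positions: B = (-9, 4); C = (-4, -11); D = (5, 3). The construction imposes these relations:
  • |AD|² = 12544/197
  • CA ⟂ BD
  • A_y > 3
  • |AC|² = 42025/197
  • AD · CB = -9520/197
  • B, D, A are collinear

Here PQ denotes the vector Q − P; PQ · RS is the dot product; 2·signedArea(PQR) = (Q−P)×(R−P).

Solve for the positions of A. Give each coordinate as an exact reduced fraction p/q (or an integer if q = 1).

1. A_x = -583/197  [B, D, A are collinear ∩ CA ⟂ BD]
2. A_y = 703/197  [B, D, A are collinear ∩ CA ⟂ BD]
   → A = (-583/197, 703/197)

A = (-583/197, 703/197)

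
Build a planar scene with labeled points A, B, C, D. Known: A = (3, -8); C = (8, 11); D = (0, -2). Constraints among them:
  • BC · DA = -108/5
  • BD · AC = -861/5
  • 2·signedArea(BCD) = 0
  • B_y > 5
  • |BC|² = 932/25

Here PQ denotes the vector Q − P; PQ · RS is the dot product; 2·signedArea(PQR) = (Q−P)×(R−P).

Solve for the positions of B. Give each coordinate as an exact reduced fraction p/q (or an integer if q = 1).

1. B_x = 24/5  [2·signedArea(BCD) = 0 ∩ BC · DA = -108/5]
2. B_y = 29/5  [2·signedArea(BCD) = 0 ∩ BC · DA = -108/5]
   → B = (24/5, 29/5)

B = (24/5, 29/5)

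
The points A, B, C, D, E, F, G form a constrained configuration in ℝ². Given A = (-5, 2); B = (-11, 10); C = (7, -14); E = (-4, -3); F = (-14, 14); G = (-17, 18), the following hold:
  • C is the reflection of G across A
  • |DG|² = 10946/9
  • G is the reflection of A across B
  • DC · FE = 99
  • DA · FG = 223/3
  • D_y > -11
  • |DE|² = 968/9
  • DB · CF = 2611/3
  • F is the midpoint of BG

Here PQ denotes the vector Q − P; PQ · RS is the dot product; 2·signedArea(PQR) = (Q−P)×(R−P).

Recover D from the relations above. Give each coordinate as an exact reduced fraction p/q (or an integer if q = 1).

1. D_x = 10/3  [DB · CF = 2611/3 ∩ DC · FE = 99]
2. D_y = -31/3  [DB · CF = 2611/3 ∩ DC · FE = 99]
   → D = (10/3, -31/3)

D = (10/3, -31/3)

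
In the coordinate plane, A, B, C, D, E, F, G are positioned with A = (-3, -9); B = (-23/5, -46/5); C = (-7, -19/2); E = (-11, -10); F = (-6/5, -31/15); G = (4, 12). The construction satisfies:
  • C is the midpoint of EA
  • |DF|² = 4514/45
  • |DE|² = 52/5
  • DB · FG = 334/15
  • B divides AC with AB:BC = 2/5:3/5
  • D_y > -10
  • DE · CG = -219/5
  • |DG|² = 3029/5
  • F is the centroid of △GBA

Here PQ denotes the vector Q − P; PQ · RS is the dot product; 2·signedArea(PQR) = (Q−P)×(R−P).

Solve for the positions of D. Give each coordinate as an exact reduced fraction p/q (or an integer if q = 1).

1. D_x = -39/5  [DE · CG = -219/5 ∩ DB · FG = 334/15]
2. D_y = -48/5  [DE · CG = -219/5 ∩ DB · FG = 334/15]
   → D = (-39/5, -48/5)

D = (-39/5, -48/5)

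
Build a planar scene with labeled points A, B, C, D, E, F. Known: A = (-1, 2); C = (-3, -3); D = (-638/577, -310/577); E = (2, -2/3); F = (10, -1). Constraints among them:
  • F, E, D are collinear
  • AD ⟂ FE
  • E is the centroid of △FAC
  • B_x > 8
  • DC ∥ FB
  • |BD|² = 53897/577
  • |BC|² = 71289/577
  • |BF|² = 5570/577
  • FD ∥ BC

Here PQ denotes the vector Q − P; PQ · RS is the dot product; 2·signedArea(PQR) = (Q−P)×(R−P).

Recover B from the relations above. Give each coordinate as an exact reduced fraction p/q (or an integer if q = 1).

B = (4677/577, -1998/577)

1. B_x = 4677/577  [FD ∥ BC ∩ DC ∥ FB]
2. B_y = -1998/577  [FD ∥ BC ∩ DC ∥ FB]
   → B = (4677/577, -1998/577)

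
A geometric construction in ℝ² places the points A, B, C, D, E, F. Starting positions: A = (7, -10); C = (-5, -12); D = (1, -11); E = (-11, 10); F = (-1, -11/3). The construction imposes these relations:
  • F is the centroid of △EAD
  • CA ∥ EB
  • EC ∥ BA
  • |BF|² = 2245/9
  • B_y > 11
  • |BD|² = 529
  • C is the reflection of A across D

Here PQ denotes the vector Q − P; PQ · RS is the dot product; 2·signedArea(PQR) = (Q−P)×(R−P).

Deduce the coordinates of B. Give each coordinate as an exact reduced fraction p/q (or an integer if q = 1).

B = (1, 12)

1. B_x = 1  [EC ∥ BA ∩ CA ∥ EB]
2. B_y = 12  [EC ∥ BA ∩ CA ∥ EB]
   → B = (1, 12)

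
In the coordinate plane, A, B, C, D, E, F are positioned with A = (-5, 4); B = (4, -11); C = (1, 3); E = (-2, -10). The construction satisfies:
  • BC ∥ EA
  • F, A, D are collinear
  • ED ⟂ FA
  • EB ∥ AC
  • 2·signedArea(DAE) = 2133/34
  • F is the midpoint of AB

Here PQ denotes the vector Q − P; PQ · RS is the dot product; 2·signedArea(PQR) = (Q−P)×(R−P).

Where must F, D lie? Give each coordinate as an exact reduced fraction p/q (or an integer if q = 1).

D = (67/34, -259/34)
F = (-1/2, -7/2)

1. F_x = -1/2  [F is the midpoint of AB]
2. F_y = -7/2  [F is the midpoint of AB]
   → F = (-1/2, -7/2)
3. D_x = 67/34  [F, A, D are collinear ∩ ED ⟂ FA]
4. D_y = -259/34  [F, A, D are collinear ∩ ED ⟂ FA]
   → D = (67/34, -259/34)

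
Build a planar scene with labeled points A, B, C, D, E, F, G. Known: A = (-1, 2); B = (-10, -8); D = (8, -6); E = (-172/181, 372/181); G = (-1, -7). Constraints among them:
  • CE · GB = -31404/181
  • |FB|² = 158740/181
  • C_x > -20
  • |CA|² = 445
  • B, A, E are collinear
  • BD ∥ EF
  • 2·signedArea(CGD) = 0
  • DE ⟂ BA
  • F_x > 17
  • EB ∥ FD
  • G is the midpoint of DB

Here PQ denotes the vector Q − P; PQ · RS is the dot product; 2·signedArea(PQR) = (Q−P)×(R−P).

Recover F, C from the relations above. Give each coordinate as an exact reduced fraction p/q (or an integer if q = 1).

C = (-19, -9)
F = (3086/181, 734/181)

1. F_x = 3086/181  [EB ∥ FD ∩ BD ∥ EF]
2. F_y = 734/181  [EB ∥ FD ∩ BD ∥ EF]
   → F = (3086/181, 734/181)
3. C_x = -19  [2·signedArea(CGD) = 0 ∩ CE · GB = -31404/181]
4. C_y = -9  [2·signedArea(CGD) = 0 ∩ CE · GB = -31404/181]
   → C = (-19, -9)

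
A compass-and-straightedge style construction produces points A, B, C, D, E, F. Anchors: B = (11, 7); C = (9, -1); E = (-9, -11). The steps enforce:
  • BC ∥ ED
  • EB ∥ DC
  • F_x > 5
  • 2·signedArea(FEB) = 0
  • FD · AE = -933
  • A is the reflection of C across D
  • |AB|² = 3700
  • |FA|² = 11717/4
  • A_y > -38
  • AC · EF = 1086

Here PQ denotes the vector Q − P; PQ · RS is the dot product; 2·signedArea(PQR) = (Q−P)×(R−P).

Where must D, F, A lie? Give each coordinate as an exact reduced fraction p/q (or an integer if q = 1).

1. D_x = -11  [EB ∥ DC ∩ BC ∥ ED]
2. D_y = -19  [EB ∥ DC ∩ BC ∥ ED]
   → D = (-11, -19)
3. A_x = -31  [A is the reflection of C across D]
4. A_y = -37  [A is the reflection of C across D]
   → A = (-31, -37)
5. F_x = 6  [2·signedArea(FEB) = 0 ∩ AC · EF = 1086]
6. F_y = 5/2  [2·signedArea(FEB) = 0 ∩ AC · EF = 1086]
   → F = (6, 5/2)

A = (-31, -37)
D = (-11, -19)
F = (6, 5/2)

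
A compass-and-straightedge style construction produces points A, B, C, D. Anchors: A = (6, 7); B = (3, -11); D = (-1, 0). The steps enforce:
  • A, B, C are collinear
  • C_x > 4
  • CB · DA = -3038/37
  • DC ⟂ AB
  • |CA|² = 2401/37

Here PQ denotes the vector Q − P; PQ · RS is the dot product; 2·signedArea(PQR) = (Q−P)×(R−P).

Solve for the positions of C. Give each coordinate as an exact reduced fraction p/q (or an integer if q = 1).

1. C_x = 173/37  [A, B, C are collinear ∩ DC ⟂ AB]
2. C_y = -35/37  [A, B, C are collinear ∩ DC ⟂ AB]
   → C = (173/37, -35/37)

C = (173/37, -35/37)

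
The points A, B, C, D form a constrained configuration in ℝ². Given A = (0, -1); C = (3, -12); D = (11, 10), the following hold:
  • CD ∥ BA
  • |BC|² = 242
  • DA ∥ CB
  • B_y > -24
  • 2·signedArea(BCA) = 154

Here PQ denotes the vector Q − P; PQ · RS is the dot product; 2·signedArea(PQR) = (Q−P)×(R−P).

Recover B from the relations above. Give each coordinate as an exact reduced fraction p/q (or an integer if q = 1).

1. B_x = -8  [CD ∥ BA ∩ DA ∥ CB]
2. B_y = -23  [CD ∥ BA ∩ DA ∥ CB]
   → B = (-8, -23)

B = (-8, -23)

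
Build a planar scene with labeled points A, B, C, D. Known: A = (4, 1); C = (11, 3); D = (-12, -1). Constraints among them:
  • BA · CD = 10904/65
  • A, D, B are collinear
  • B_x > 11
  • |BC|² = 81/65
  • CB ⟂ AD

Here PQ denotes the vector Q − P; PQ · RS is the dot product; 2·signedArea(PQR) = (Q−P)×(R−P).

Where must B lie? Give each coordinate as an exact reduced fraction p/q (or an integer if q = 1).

1. B_x = 724/65  [A, D, B are collinear ∩ CB ⟂ AD]
2. B_y = 123/65  [A, D, B are collinear ∩ CB ⟂ AD]
   → B = (724/65, 123/65)

B = (724/65, 123/65)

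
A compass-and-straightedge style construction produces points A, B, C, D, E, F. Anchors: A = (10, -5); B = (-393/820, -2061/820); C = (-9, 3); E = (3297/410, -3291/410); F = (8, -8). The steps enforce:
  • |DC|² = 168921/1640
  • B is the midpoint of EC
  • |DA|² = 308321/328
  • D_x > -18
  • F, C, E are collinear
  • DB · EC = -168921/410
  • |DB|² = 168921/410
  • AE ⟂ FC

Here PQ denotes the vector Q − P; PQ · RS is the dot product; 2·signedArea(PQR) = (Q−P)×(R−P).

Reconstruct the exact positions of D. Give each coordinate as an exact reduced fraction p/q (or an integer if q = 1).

1. D_x = -14367/820  [line 6987/410·x + -4521/410·y + 321813/820 = 0 ∩ |DB|² = 168921/410]
2. D_y = 6981/820  [line 6987/410·x + -4521/410·y + 321813/820 = 0 ∩ |DB|² = 168921/410]
   → D = (-14367/820, 6981/820)

D = (-14367/820, 6981/820)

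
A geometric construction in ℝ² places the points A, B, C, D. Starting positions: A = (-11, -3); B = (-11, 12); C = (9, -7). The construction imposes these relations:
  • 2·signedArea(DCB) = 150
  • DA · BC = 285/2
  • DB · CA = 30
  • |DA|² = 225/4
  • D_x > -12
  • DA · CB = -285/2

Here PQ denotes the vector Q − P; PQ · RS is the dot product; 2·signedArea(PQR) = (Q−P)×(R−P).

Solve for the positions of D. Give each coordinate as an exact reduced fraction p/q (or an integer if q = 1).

D = (-11, 9/2)

1. D_x = -11  [2·signedArea(DCB) = 150 ∩ DA · BC = 285/2]
2. D_y = 9/2  [2·signedArea(DCB) = 150 ∩ DA · BC = 285/2]
   → D = (-11, 9/2)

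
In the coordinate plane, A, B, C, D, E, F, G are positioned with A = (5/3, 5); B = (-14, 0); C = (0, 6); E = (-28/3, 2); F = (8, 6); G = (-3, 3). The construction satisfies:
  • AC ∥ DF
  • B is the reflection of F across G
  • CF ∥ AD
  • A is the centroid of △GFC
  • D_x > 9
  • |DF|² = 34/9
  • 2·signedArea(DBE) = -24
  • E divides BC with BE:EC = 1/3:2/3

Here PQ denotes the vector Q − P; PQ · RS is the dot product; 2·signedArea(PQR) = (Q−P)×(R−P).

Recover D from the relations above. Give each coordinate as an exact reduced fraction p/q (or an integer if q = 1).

1. D_x = 29/3  [AC ∥ DF ∩ CF ∥ AD]
2. D_y = 5  [AC ∥ DF ∩ CF ∥ AD]
   → D = (29/3, 5)

D = (29/3, 5)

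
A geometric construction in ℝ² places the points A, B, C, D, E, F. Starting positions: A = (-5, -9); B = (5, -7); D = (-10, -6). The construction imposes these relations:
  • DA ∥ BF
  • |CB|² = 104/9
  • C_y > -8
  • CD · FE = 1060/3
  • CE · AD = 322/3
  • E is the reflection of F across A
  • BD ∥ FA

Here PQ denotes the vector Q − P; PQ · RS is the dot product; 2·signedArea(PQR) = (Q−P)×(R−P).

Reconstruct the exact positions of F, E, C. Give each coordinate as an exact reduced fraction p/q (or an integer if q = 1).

C = (5/3, -23/3)
E = (-20, -8)
F = (10, -10)

1. F_x = 10  [BD ∥ FA ∩ DA ∥ BF]
2. F_y = -10  [BD ∥ FA ∩ DA ∥ BF]
   → F = (10, -10)
3. E_x = -20  [E is the reflection of F across A]
4. E_y = -8  [E is the reflection of F across A]
   → E = (-20, -8)
5. C_x = 5/3  [CD · FE = 1060/3 ∩ CE · AD = 322/3]
6. C_y = -23/3  [CD · FE = 1060/3 ∩ CE · AD = 322/3]
   → C = (5/3, -23/3)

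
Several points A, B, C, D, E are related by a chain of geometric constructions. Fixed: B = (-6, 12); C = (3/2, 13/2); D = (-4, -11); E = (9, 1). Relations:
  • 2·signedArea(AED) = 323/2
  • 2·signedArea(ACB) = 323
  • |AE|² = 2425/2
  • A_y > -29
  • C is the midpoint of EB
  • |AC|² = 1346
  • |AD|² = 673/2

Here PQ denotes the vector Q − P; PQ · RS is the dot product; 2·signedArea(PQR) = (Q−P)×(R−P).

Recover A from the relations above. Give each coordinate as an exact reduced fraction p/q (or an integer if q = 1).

A = (-19/2, -57/2)

1. A_x = -19/2  [2·signedArea(AED) = 323/2 ∩ 2·signedArea(ACB) = 323]
2. A_y = -57/2  [2·signedArea(AED) = 323/2 ∩ 2·signedArea(ACB) = 323]
   → A = (-19/2, -57/2)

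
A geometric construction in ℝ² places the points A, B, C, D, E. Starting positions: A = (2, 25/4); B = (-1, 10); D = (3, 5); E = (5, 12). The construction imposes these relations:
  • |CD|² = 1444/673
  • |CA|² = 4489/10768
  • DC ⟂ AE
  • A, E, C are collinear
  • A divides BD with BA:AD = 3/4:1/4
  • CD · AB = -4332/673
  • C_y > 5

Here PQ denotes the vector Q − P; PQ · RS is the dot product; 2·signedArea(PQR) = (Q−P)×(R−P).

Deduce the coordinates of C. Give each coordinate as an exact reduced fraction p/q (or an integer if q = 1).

C = (1145/673, 3821/673)

1. C_x = 1145/673  [A, E, C are collinear ∩ DC ⟂ AE]
2. C_y = 3821/673  [A, E, C are collinear ∩ DC ⟂ AE]
   → C = (1145/673, 3821/673)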